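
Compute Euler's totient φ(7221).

Factor: 7221 = 3 · 29 · 83.
φ(7221) = (3−1) · (29−1) · (83−1) = 2 · 28 · 82 = 4592.

4592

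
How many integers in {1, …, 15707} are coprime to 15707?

Factor: 15707 = 113 · 139.
φ(15707) = (113−1) · (139−1) = 112 · 138 = 15456.

15456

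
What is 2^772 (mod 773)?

1

2^1 ≡ 2 (mod 773)
2^2 ≡ 2^2 = 4 ≡ 4 (mod 773)
2^4 ≡ 4^2 = 16 ≡ 16 (mod 773)
2^8 ≡ 16^2 = 256 ≡ 256 (mod 773)
2^16 ≡ 256^2 = 65536 ≡ 604 (mod 773)
2^32 ≡ 604^2 = 364816 ≡ 733 (mod 773)
2^64 ≡ 733^2 = 537289 ≡ 54 (mod 773)
2^128 ≡ 54^2 = 2916 ≡ 597 (mod 773)
2^256 ≡ 597^2 = 356409 ≡ 56 (mod 773)
2^512 ≡ 56^2 = 3136 ≡ 44 (mod 773)
772 = 512 + 256 + 4 in binary powers of 2.
So 2^772 ≡ 44 · 56 · 16 ≡ 1 (mod 773).
Since the result is 1, base 2 gives no evidence that 773 is composite.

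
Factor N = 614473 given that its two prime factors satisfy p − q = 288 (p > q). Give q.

Since p = q + 288, we have 614473 = q(q + 288), so q² + 288q − 614473 = 0.
Discriminant: 288² + 4·614473 = 82944 + 2457892 = 2540836; √2540836 = 1594.
q = (−288 + 1594)/2 = 653, and p = q + 288 = 941.
Check: 653 · 941 = 614473.

653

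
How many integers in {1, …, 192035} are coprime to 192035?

152064

Factor: 192035 = 5 · 193 · 199.
φ(192035) = (5−1) · (193−1) · (199−1) = 4 · 192 · 198 = 152064.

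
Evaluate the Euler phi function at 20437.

Factor: 20437 = 107 · 191.
φ(20437) = (107−1) · (191−1) = 106 · 190 = 20140.

20140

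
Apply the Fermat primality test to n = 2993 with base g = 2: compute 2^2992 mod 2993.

2^1 ≡ 2 (mod 2993)
2^2 ≡ 2^2 = 4 ≡ 4 (mod 2993)
2^4 ≡ 4^2 = 16 ≡ 16 (mod 2993)
2^8 ≡ 16^2 = 256 ≡ 256 (mod 2993)
2^16 ≡ 256^2 = 65536 ≡ 2683 (mod 2993)
2^32 ≡ 2683^2 = 7198489 ≡ 324 (mod 2993)
2^64 ≡ 324^2 = 104976 ≡ 221 (mod 2993)
2^128 ≡ 221^2 = 48841 ≡ 953 (mod 2993)
2^256 ≡ 953^2 = 908209 ≡ 1330 (mod 2993)
2^512 ≡ 1330^2 = 1768900 ≡ 37 (mod 2993)
2^1024 ≡ 37^2 = 1369 ≡ 1369 (mod 2993)
2^2048 ≡ 1369^2 = 1874161 ≡ 543 (mod 2993)
2992 = 2048 + 512 + 256 + 128 + 32 + 16 in binary powers of 2.
So 2^2992 ≡ 543 · 37 · 1330 · 953 · 324 · 2683 ≡ 1841 (mod 2993).
Since 1841 ≠ 1, base 2 is a Fermat witness: 2993 is composite.

1841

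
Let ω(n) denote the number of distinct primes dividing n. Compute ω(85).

85 = 5 · 17
85 = 5 · 17, which has 2 distinct prime factors.

2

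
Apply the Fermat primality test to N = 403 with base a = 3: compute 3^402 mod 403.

287

3^1 ≡ 3 (mod 403)
3^2 ≡ 3^2 = 9 ≡ 9 (mod 403)
3^4 ≡ 9^2 = 81 ≡ 81 (mod 403)
3^8 ≡ 81^2 = 6561 ≡ 113 (mod 403)
3^16 ≡ 113^2 = 12769 ≡ 276 (mod 403)
3^32 ≡ 276^2 = 76176 ≡ 9 (mod 403)
3^64 ≡ 9^2 = 81 ≡ 81 (mod 403)
3^128 ≡ 81^2 = 6561 ≡ 113 (mod 403)
3^256 ≡ 113^2 = 12769 ≡ 276 (mod 403)
402 = 256 + 128 + 16 + 2 in binary powers of 2.
So 3^402 ≡ 276 · 113 · 276 · 9 ≡ 287 (mod 403).
Since 287 ≠ 1, base 3 is a Fermat witness: 403 is composite.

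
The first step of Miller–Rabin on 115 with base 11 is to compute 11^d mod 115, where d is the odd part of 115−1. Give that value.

86

115 − 1 = 114 = 2^1 · 57, so d = 57.
11^1 ≡ 11 (mod 115)
11^2 ≡ 11^2 = 121 ≡ 6 (mod 115)
11^4 ≡ 6^2 = 36 ≡ 36 (mod 115)
11^8 ≡ 36^2 = 1296 ≡ 31 (mod 115)
11^16 ≡ 31^2 = 961 ≡ 41 (mod 115)
11^32 ≡ 41^2 = 1681 ≡ 71 (mod 115)
57 = 32 + 16 + 8 + 1 in binary powers of 2.
So 11^57 ≡ 71 · 41 · 31 · 11 ≡ 86 (mod 115).
Squaring chain: 86; never reaches −1, so base 11 is a Miller–Rabin witness that 115 is composite.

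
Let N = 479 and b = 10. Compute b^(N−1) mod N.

1

10^1 ≡ 10 (mod 479)
10^2 ≡ 10^2 = 100 ≡ 100 (mod 479)
10^4 ≡ 100^2 = 10000 ≡ 420 (mod 479)
10^8 ≡ 420^2 = 176400 ≡ 128 (mod 479)
10^16 ≡ 128^2 = 16384 ≡ 98 (mod 479)
10^32 ≡ 98^2 = 9604 ≡ 24 (mod 479)
10^64 ≡ 24^2 = 576 ≡ 97 (mod 479)
10^128 ≡ 97^2 = 9409 ≡ 308 (mod 479)
10^256 ≡ 308^2 = 94864 ≡ 22 (mod 479)
478 = 256 + 128 + 64 + 16 + 8 + 4 + 2 in binary powers of 2.
So 10^478 ≡ 22 · 308 · 97 · 98 · 128 · 420 · 100 ≡ 1 (mod 479).
Since the result is 1, base 10 gives no evidence that 479 is composite.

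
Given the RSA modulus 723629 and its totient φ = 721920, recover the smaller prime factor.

φ(n) = (p−1)(q−1) = n − (p+q) + 1, so p + q = 723629 − 721920 + 1 = 1710.
p and q are the roots of t² − 1710t + 723629 = 0.
Discriminant: 1710² − 4·723629 = 2924100 − 2894516 = 29584; √29584 = 172.
q = (1710 − 172)/2 = 769, p = (1710 + 172)/2 = 941.
Check: 769 · 941 = 723629.

769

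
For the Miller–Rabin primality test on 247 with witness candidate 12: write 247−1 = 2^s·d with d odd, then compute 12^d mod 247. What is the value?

247 − 1 = 246 = 2^1 · 123, so d = 123.
12^1 ≡ 12 (mod 247)
12^2 ≡ 12^2 = 144 ≡ 144 (mod 247)
12^4 ≡ 144^2 = 20736 ≡ 235 (mod 247)
12^8 ≡ 235^2 = 55225 ≡ 144 (mod 247)
12^16 ≡ 144^2 = 20736 ≡ 235 (mod 247)
12^32 ≡ 235^2 = 55225 ≡ 144 (mod 247)
12^64 ≡ 144^2 = 20736 ≡ 235 (mod 247)
123 = 64 + 32 + 16 + 8 + 2 + 1 in binary powers of 2.
So 12^123 ≡ 235 · 144 · 235 · 144 · 144 · 12 ≡ 246 (mod 247).
Since 12^d ≡ 246 (mod 247), base 12 does not prove 247 composite.

246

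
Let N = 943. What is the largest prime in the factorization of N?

41

943 = 23 · 41
41 is prime.
So 943 = 23 · 41; the largest prime factor is 41.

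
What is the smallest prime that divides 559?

13

559 is odd.
Digit sum 19, not divisible by 3.
Ends in 9: not divisible by 5.
7: 559 = 7·79 + 6
11: 559 = 11·50 + 9
13: 559 = 13·43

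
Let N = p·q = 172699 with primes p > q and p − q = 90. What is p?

463

Since p = q + 90, we have 172699 = q(q + 90), so q² + 90q − 172699 = 0.
Discriminant: 90² + 4·172699 = 8100 + 690796 = 698896; √698896 = 836.
q = (−90 + 836)/2 = 373, and p = q + 90 = 463.
Check: 373 · 463 = 172699.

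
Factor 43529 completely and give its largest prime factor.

43529 = 19 · 2291
2291 = 29 · 79
79 is prime.
So 43529 = 19 · 29 · 79; the largest prime factor is 79.

79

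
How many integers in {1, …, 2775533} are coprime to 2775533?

Factor: 2775533 = 73 · 193 · 197.
φ(2775533) = (73−1) · (193−1) · (197−1) = 72 · 192 · 196 = 2709504.

2709504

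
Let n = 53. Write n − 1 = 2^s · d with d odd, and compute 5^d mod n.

23

53 − 1 = 52 = 2^2 · 13, so d = 13.
5^1 ≡ 5 (mod 53)
5^2 ≡ 5^2 = 25 ≡ 25 (mod 53)
5^4 ≡ 25^2 = 625 ≡ 42 (mod 53)
5^8 ≡ 42^2 = 1764 ≡ 15 (mod 53)
13 = 8 + 4 + 1 in binary powers of 2.
So 5^13 ≡ 15 · 42 · 5 ≡ 23 (mod 53).
Squaring chain: 23 → 52; reaches −1, so base 5 does not prove 53 composite.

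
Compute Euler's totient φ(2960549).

Factor: 2960549 = 109 · 157 · 173.
φ(2960549) = (109−1) · (157−1) · (173−1) = 108 · 156 · 172 = 2897856.

2897856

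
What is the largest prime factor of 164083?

164083 = 31 · 5293
5293 = 67 · 79
79 is prime.
So 164083 = 31 · 67 · 79; the largest prime factor is 79.

79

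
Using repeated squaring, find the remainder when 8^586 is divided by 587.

8^1 ≡ 8 (mod 587)
8^2 ≡ 8^2 = 64 ≡ 64 (mod 587)
8^4 ≡ 64^2 = 4096 ≡ 574 (mod 587)
8^8 ≡ 574^2 = 329476 ≡ 169 (mod 587)
8^16 ≡ 169^2 = 28561 ≡ 385 (mod 587)
8^32 ≡ 385^2 = 148225 ≡ 301 (mod 587)
8^64 ≡ 301^2 = 90601 ≡ 203 (mod 587)
8^128 ≡ 203^2 = 41209 ≡ 119 (mod 587)
8^256 ≡ 119^2 = 14161 ≡ 73 (mod 587)
8^512 ≡ 73^2 = 5329 ≡ 46 (mod 587)
586 = 512 + 64 + 8 + 2 in binary powers of 2.
So 8^586 ≡ 46 · 203 · 169 · 64 ≡ 1 (mod 587).
Since the result is 1, base 8 gives no evidence that 587 is composite.

1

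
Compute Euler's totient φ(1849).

1806

Factor: 1849 = 43^2.
φ(1849) = 43^1·(43−1) = 1806.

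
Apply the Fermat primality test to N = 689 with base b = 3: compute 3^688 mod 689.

328

3^1 ≡ 3 (mod 689)
3^2 ≡ 3^2 = 9 ≡ 9 (mod 689)
3^4 ≡ 9^2 = 81 ≡ 81 (mod 689)
3^8 ≡ 81^2 = 6561 ≡ 360 (mod 689)
3^16 ≡ 360^2 = 129600 ≡ 68 (mod 689)
3^32 ≡ 68^2 = 4624 ≡ 490 (mod 689)
3^64 ≡ 490^2 = 240100 ≡ 328 (mod 689)
3^128 ≡ 328^2 = 107584 ≡ 100 (mod 689)
3^256 ≡ 100^2 = 10000 ≡ 354 (mod 689)
3^512 ≡ 354^2 = 125316 ≡ 607 (mod 689)
688 = 512 + 128 + 32 + 16 in binary powers of 2.
So 3^688 ≡ 607 · 100 · 490 · 68 ≡ 328 (mod 689).
Since 328 ≠ 1, base 3 is a Fermat witness: 689 is composite.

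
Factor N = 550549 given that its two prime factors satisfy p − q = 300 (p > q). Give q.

607

Since p = q + 300, we have 550549 = q(q + 300), so q² + 300q − 550549 = 0.
Discriminant: 300² + 4·550549 = 90000 + 2202196 = 2292196; √2292196 = 1514.
q = (−300 + 1514)/2 = 607, and p = q + 300 = 907.
Check: 607 · 907 = 550549.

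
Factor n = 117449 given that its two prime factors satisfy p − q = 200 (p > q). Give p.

Since p = q + 200, we have 117449 = q(q + 200), so q² + 200q − 117449 = 0.
Discriminant: 200² + 4·117449 = 40000 + 469796 = 509796; √509796 = 714.
q = (−200 + 714)/2 = 257, and p = q + 200 = 457.
Check: 257 · 457 = 117449.

457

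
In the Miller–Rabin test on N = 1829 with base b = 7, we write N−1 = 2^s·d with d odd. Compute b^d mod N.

989

1829 − 1 = 1828 = 2^2 · 457, so d = 457.
7^1 ≡ 7 (mod 1829)
7^2 ≡ 7^2 = 49 ≡ 49 (mod 1829)
7^4 ≡ 49^2 = 2401 ≡ 572 (mod 1829)
7^8 ≡ 572^2 = 327184 ≡ 1622 (mod 1829)
7^16 ≡ 1622^2 = 2630884 ≡ 782 (mod 1829)
7^32 ≡ 782^2 = 611524 ≡ 638 (mod 1829)
7^64 ≡ 638^2 = 407044 ≡ 1006 (mod 1829)
7^128 ≡ 1006^2 = 1012036 ≡ 599 (mod 1829)
7^256 ≡ 599^2 = 358801 ≡ 317 (mod 1829)
457 = 256 + 128 + 64 + 8 + 1 in binary powers of 2.
So 7^457 ≡ 317 · 599 · 1006 · 1622 · 7 ≡ 989 (mod 1829).
Squaring chain: 989 → 1435; never reaches −1, so base 7 is a Miller–Rabin witness that 1829 is composite.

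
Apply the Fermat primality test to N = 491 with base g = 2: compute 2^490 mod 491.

2^1 ≡ 2 (mod 491)
2^2 ≡ 2^2 = 4 ≡ 4 (mod 491)
2^4 ≡ 4^2 = 16 ≡ 16 (mod 491)
2^8 ≡ 16^2 = 256 ≡ 256 (mod 491)
2^16 ≡ 256^2 = 65536 ≡ 233 (mod 491)
2^32 ≡ 233^2 = 54289 ≡ 279 (mod 491)
2^64 ≡ 279^2 = 77841 ≡ 263 (mod 491)
2^128 ≡ 263^2 = 69169 ≡ 429 (mod 491)
2^256 ≡ 429^2 = 184041 ≡ 407 (mod 491)
490 = 256 + 128 + 64 + 32 + 8 + 2 in binary powers of 2.
So 2^490 ≡ 407 · 429 · 263 · 279 · 256 · 4 ≡ 1 (mod 491).
Since the result is 1, base 2 gives no evidence that 491 is composite.

1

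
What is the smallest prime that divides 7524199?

83

7524199 is odd.
Digit sum 37, not divisible by 3.
Ends in 9: not divisible by 5.
7: 7524199 = 7·1074885 + 4
11: 7524199 = 11·684018 + 1
13: 7524199 = 13·578784 + 7
17: 7524199 = 17·442599 + 16
19: 7524199 = 19·396010 + 9
23: 7524199 = 23·327139 + 2
29: 7524199 = 29·259455 + 4
31: 7524199 = 31·242716 + 3
37: 7524199 = 37·203356 + 27
41: 7524199 = 41·183517 + 2
43: 7524199 = 43·174981 + 16
47: 7524199 = 47·160089 + 16
53: 7524199 = 53·141966 + 1
59: 7524199 = 59·127528 + 47
61: 7524199 = 61·123347 + 32
67: 7524199 = 67·112301 + 32
71: 7524199 = 71·105974 + 45
73: 7524199 = 73·103071 + 16
79: 7524199 = 79·95243 + 2
83: 7524199 = 83·90653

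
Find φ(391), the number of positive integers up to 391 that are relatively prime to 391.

Factor: 391 = 17 · 23.
φ(391) = (17−1) · (23−1) = 16 · 22 = 352.

352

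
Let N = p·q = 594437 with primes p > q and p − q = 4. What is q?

Since p = q + 4, we have 594437 = q(q + 4), so q² + 4q − 594437 = 0.
Discriminant: 4² + 4·594437 = 16 + 2377748 = 2377764; √2377764 = 1542.
q = (−4 + 1542)/2 = 769, and p = q + 4 = 773.
Check: 769 · 773 = 594437.

769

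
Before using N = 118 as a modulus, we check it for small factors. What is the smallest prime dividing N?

2

118 is even: 2 divides it.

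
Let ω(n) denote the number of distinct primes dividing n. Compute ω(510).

510 = 2 · 255
255 = 3 · 85
85 = 5 · 17
510 = 2 · 3 · 5 · 17, which has 4 distinct prime factors.

4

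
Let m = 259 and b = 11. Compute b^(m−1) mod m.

11^1 ≡ 11 (mod 259)
11^2 ≡ 11^2 = 121 ≡ 121 (mod 259)
11^4 ≡ 121^2 = 14641 ≡ 137 (mod 259)
11^8 ≡ 137^2 = 18769 ≡ 121 (mod 259)
11^16 ≡ 121^2 = 14641 ≡ 137 (mod 259)
11^32 ≡ 137^2 = 18769 ≡ 121 (mod 259)
11^64 ≡ 121^2 = 14641 ≡ 137 (mod 259)
11^128 ≡ 137^2 = 18769 ≡ 121 (mod 259)
11^256 ≡ 121^2 = 14641 ≡ 137 (mod 259)
258 = 256 + 2 in binary powers of 2.
So 11^258 ≡ 137 · 121 ≡ 1 (mod 259).
Since the result is 1, base 11 gives no evidence that 259 is composite.

1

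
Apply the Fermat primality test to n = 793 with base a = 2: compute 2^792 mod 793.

2^1 ≡ 2 (mod 793)
2^2 ≡ 2^2 = 4 ≡ 4 (mod 793)
2^4 ≡ 4^2 = 16 ≡ 16 (mod 793)
2^8 ≡ 16^2 = 256 ≡ 256 (mod 793)
2^16 ≡ 256^2 = 65536 ≡ 510 (mod 793)
2^32 ≡ 510^2 = 260100 ≡ 789 (mod 793)
2^64 ≡ 789^2 = 622521 ≡ 16 (mod 793)
2^128 ≡ 16^2 = 256 ≡ 256 (mod 793)
2^256 ≡ 256^2 = 65536 ≡ 510 (mod 793)
2^512 ≡ 510^2 = 260100 ≡ 789 (mod 793)
792 = 512 + 256 + 16 + 8 in binary powers of 2.
So 2^792 ≡ 789 · 510 · 510 · 256 ≡ 131 (mod 793).
Since 131 ≠ 1, base 2 is a Fermat witness: 793 is composite.

131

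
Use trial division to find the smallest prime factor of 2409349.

29

2409349 is odd.
Digit sum 31, not divisible by 3.
Ends in 9: not divisible by 5.
7: 2409349 = 7·344192 + 5
11: 2409349 = 11·219031 + 8
13: 2409349 = 13·185334 + 7
17: 2409349 = 17·141726 + 7
19: 2409349 = 19·126807 + 16
23: 2409349 = 23·104754 + 7
29: 2409349 = 29·83081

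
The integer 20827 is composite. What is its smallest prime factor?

20827 is odd.
Digit sum 19, not divisible by 3.
Ends in 7: not divisible by 5.
7: 20827 = 7·2975 + 2
11: 20827 = 11·1893 + 4
13: 20827 = 13·1602 + 1
17: 20827 = 17·1225 + 2
19: 20827 = 19·1096 + 3
23: 20827 = 23·905 + 12
29: 20827 = 29·718 + 5
31: 20827 = 31·671 + 26
37: 20827 = 37·562 + 33
41: 20827 = 41·507 + 40
43: 20827 = 43·484 + 15
47: 20827 = 47·443 + 6
53: 20827 = 53·392 + 51
59: 20827 = 59·353

59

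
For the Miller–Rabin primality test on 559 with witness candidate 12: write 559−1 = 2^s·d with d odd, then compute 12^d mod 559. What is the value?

194

559 − 1 = 558 = 2^1 · 279, so d = 279.
12^1 ≡ 12 (mod 559)
12^2 ≡ 12^2 = 144 ≡ 144 (mod 559)
12^4 ≡ 144^2 = 20736 ≡ 53 (mod 559)
12^8 ≡ 53^2 = 2809 ≡ 14 (mod 559)
12^16 ≡ 14^2 = 196 ≡ 196 (mod 559)
12^32 ≡ 196^2 = 38416 ≡ 404 (mod 559)
12^64 ≡ 404^2 = 163216 ≡ 547 (mod 559)
12^128 ≡ 547^2 = 299209 ≡ 144 (mod 559)
12^256 ≡ 144^2 = 20736 ≡ 53 (mod 559)
279 = 256 + 16 + 4 + 2 + 1 in binary powers of 2.
So 12^279 ≡ 53 · 196 · 53 · 144 · 12 ≡ 194 (mod 559).
Squaring chain: 194; never reaches −1, so base 12 is a Miller–Rabin witness that 559 is composite.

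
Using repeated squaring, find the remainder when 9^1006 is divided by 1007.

99

9^1 ≡ 9 (mod 1007)
9^2 ≡ 9^2 = 81 ≡ 81 (mod 1007)
9^4 ≡ 81^2 = 6561 ≡ 519 (mod 1007)
9^8 ≡ 519^2 = 269361 ≡ 492 (mod 1007)
9^16 ≡ 492^2 = 242064 ≡ 384 (mod 1007)
9^32 ≡ 384^2 = 147456 ≡ 434 (mod 1007)
9^64 ≡ 434^2 = 188356 ≡ 47 (mod 1007)
9^128 ≡ 47^2 = 2209 ≡ 195 (mod 1007)
9^256 ≡ 195^2 = 38025 ≡ 766 (mod 1007)
9^512 ≡ 766^2 = 586756 ≡ 682 (mod 1007)
1006 = 512 + 256 + 128 + 64 + 32 + 8 + 4 + 2 in binary powers of 2.
So 9^1006 ≡ 682 · 766 · 195 · 47 · 434 · 492 · 519 · 81 ≡ 99 (mod 1007).
Since 99 ≠ 1, base 9 is a Fermat witness: 1007 is composite.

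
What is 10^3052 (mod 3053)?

1425

10^1 ≡ 10 (mod 3053)
10^2 ≡ 10^2 = 100 ≡ 100 (mod 3053)
10^4 ≡ 100^2 = 10000 ≡ 841 (mod 3053)
10^8 ≡ 841^2 = 707281 ≡ 2038 (mod 3053)
10^16 ≡ 2038^2 = 4153444 ≡ 1364 (mod 3053)
10^32 ≡ 1364^2 = 1860496 ≡ 1219 (mod 3053)
10^64 ≡ 1219^2 = 1485961 ≡ 2203 (mod 3053)
10^128 ≡ 2203^2 = 4853209 ≡ 1992 (mod 3053)
10^256 ≡ 1992^2 = 3968064 ≡ 2217 (mod 3053)
10^512 ≡ 2217^2 = 4915089 ≡ 2812 (mod 3053)
10^1024 ≡ 2812^2 = 7907344 ≡ 74 (mod 3053)
10^2048 ≡ 74^2 = 5476 ≡ 2423 (mod 3053)
3052 = 2048 + 512 + 256 + 128 + 64 + 32 + 8 + 4 in binary powers of 2.
So 10^3052 ≡ 2423 · 2812 · 2217 · 1992 · 2203 · 1219 · 2038 · 841 ≡ 1425 (mod 3053).
Since 1425 ≠ 1, base 10 is a Fermat witness: 3053 is composite.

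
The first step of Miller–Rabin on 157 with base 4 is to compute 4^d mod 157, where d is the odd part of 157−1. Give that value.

156

157 − 1 = 156 = 2^2 · 39, so d = 39.
4^1 ≡ 4 (mod 157)
4^2 ≡ 4^2 = 16 ≡ 16 (mod 157)
4^4 ≡ 16^2 = 256 ≡ 99 (mod 157)
4^8 ≡ 99^2 = 9801 ≡ 67 (mod 157)
4^16 ≡ 67^2 = 4489 ≡ 93 (mod 157)
4^32 ≡ 93^2 = 8649 ≡ 14 (mod 157)
39 = 32 + 4 + 2 + 1 in binary powers of 2.
So 4^39 ≡ 14 · 99 · 16 · 4 ≡ 156 (mod 157).
Since 4^d ≡ 156 (mod 157), base 4 does not prove 157 composite.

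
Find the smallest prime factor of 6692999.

6692999 is odd.
Digit sum 50, not divisible by 3.
Ends in 9: not divisible by 5.
7: 6692999 = 7·956142 + 5
11: 6692999 = 11·608454 + 5
13: 6692999 = 13·514846 + 1
17: 6692999 = 17·393705 + 14
19: 6692999 = 19·352263 + 2
23: 6692999 = 23·290999 + 22
29: 6692999 = 29·230793 + 2
31: 6692999 = 31·215903 + 6
37: 6692999 = 37·180891 + 32
41: 6692999 = 41·163243 + 36
43: 6692999 = 43·155651 + 6
47: 6692999 = 47·142404 + 11
53: 6692999 = 53·126283

53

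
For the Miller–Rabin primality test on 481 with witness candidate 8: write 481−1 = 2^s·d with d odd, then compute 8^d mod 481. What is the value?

31

481 − 1 = 480 = 2^5 · 15, so d = 15.
8^1 ≡ 8 (mod 481)
8^2 ≡ 8^2 = 64 ≡ 64 (mod 481)
8^4 ≡ 64^2 = 4096 ≡ 248 (mod 481)
8^8 ≡ 248^2 = 61504 ≡ 417 (mod 481)
15 = 8 + 4 + 2 + 1 in binary powers of 2.
So 8^15 ≡ 417 · 248 · 64 · 8 ≡ 31 (mod 481).
Squaring chain: 31 → 480 → 1 → 1 → 1; reaches −1, so base 8 does not prove 481 composite.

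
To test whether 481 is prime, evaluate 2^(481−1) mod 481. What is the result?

248

2^1 ≡ 2 (mod 481)
2^2 ≡ 2^2 = 4 ≡ 4 (mod 481)
2^4 ≡ 4^2 = 16 ≡ 16 (mod 481)
2^8 ≡ 16^2 = 256 ≡ 256 (mod 481)
2^16 ≡ 256^2 = 65536 ≡ 120 (mod 481)
2^32 ≡ 120^2 = 14400 ≡ 451 (mod 481)
2^64 ≡ 451^2 = 203401 ≡ 419 (mod 481)
2^128 ≡ 419^2 = 175561 ≡ 477 (mod 481)
2^256 ≡ 477^2 = 227529 ≡ 16 (mod 481)
480 = 256 + 128 + 64 + 32 in binary powers of 2.
So 2^480 ≡ 16 · 477 · 419 · 451 ≡ 248 (mod 481).
Since 248 ≠ 1, base 2 is a Fermat witness: 481 is composite.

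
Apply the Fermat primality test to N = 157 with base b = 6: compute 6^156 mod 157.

6^1 ≡ 6 (mod 157)
6^2 ≡ 6^2 = 36 ≡ 36 (mod 157)
6^4 ≡ 36^2 = 1296 ≡ 40 (mod 157)
6^8 ≡ 40^2 = 1600 ≡ 30 (mod 157)
6^16 ≡ 30^2 = 900 ≡ 115 (mod 157)
6^32 ≡ 115^2 = 13225 ≡ 37 (mod 157)
6^64 ≡ 37^2 = 1369 ≡ 113 (mod 157)
6^128 ≡ 113^2 = 12769 ≡ 52 (mod 157)
156 = 128 + 16 + 8 + 4 in binary powers of 2.
So 6^156 ≡ 52 · 115 · 30 · 40 ≡ 1 (mod 157).
Since the result is 1, base 6 gives no evidence that 157 is composite.

1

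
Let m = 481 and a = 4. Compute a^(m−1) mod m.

4^1 ≡ 4 (mod 481)
4^2 ≡ 4^2 = 16 ≡ 16 (mod 481)
4^4 ≡ 16^2 = 256 ≡ 256 (mod 481)
4^8 ≡ 256^2 = 65536 ≡ 120 (mod 481)
4^16 ≡ 120^2 = 14400 ≡ 451 (mod 481)
4^32 ≡ 451^2 = 203401 ≡ 419 (mod 481)
4^64 ≡ 419^2 = 175561 ≡ 477 (mod 481)
4^128 ≡ 477^2 = 227529 ≡ 16 (mod 481)
4^256 ≡ 16^2 = 256 ≡ 256 (mod 481)
480 = 256 + 128 + 64 + 32 in binary powers of 2.
So 4^480 ≡ 256 · 16 · 477 · 419 ≡ 417 (mod 481).
Since 417 ≠ 1, base 4 is a Fermat witness: 481 is composite.

417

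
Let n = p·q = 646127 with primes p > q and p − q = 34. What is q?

787

Since p = q + 34, we have 646127 = q(q + 34), so q² + 34q − 646127 = 0.
Discriminant: 34² + 4·646127 = 1156 + 2584508 = 2585664; √2585664 = 1608.
q = (−34 + 1608)/2 = 787, and p = q + 34 = 821.
Check: 787 · 821 = 646127.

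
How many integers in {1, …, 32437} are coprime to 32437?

32076

Factor: 32437 = 163 · 199.
φ(32437) = (163−1) · (199−1) = 162 · 198 = 32076.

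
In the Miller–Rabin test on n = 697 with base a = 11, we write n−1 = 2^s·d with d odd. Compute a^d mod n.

445

697 − 1 = 696 = 2^3 · 87, so d = 87.
11^1 ≡ 11 (mod 697)
11^2 ≡ 11^2 = 121 ≡ 121 (mod 697)
11^4 ≡ 121^2 = 14641 ≡ 4 (mod 697)
11^8 ≡ 4^2 = 16 ≡ 16 (mod 697)
11^16 ≡ 16^2 = 256 ≡ 256 (mod 697)
11^32 ≡ 256^2 = 65536 ≡ 18 (mod 697)
11^64 ≡ 18^2 = 324 ≡ 324 (mod 697)
87 = 64 + 16 + 4 + 2 + 1 in binary powers of 2.
So 11^87 ≡ 324 · 256 · 4 · 121 · 11 ≡ 445 (mod 697).
Squaring chain: 445 → 77 → 353; never reaches −1, so base 11 is a Miller–Rabin witness that 697 is composite.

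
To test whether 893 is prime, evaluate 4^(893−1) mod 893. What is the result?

4^1 ≡ 4 (mod 893)
4^2 ≡ 4^2 = 16 ≡ 16 (mod 893)
4^4 ≡ 16^2 = 256 ≡ 256 (mod 893)
4^8 ≡ 256^2 = 65536 ≡ 347 (mod 893)
4^16 ≡ 347^2 = 120409 ≡ 747 (mod 893)
4^32 ≡ 747^2 = 558009 ≡ 777 (mod 893)
4^64 ≡ 777^2 = 603729 ≡ 61 (mod 893)
4^128 ≡ 61^2 = 3721 ≡ 149 (mod 893)
4^256 ≡ 149^2 = 22201 ≡ 769 (mod 893)
4^512 ≡ 769^2 = 591361 ≡ 195 (mod 893)
892 = 512 + 256 + 64 + 32 + 16 + 8 + 4 in binary powers of 2.
So 4^892 ≡ 195 · 769 · 61 · 777 · 747 · 347 · 256 ≡ 61 (mod 893).
Since 61 ≠ 1, base 4 is a Fermat witness: 893 is composite.

61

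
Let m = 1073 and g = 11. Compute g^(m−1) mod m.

248

11^1 ≡ 11 (mod 1073)
11^2 ≡ 11^2 = 121 ≡ 121 (mod 1073)
11^4 ≡ 121^2 = 14641 ≡ 692 (mod 1073)
11^8 ≡ 692^2 = 478864 ≡ 306 (mod 1073)
11^16 ≡ 306^2 = 93636 ≡ 285 (mod 1073)
11^32 ≡ 285^2 = 81225 ≡ 750 (mod 1073)
11^64 ≡ 750^2 = 562500 ≡ 248 (mod 1073)
11^128 ≡ 248^2 = 61504 ≡ 343 (mod 1073)
11^256 ≡ 343^2 = 117649 ≡ 692 (mod 1073)
11^512 ≡ 692^2 = 478864 ≡ 306 (mod 1073)
11^1024 ≡ 306^2 = 93636 ≡ 285 (mod 1073)
1072 = 1024 + 32 + 16 in binary powers of 2.
So 11^1072 ≡ 285 · 750 · 285 ≡ 248 (mod 1073).
Since 248 ≠ 1, base 11 is a Fermat witness: 1073 is composite.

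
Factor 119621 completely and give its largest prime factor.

119621 = 37 · 3233
3233 = 53 · 61
61 is prime.
So 119621 = 37 · 53 · 61; the largest prime factor is 61.

61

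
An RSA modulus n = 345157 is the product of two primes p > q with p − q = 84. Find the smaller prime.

Since p = q + 84, we have 345157 = q(q + 84), so q² + 84q − 345157 = 0.
Discriminant: 84² + 4·345157 = 7056 + 1380628 = 1387684; √1387684 = 1178.
q = (−84 + 1178)/2 = 547, and p = q + 84 = 631.
Check: 547 · 631 = 345157.

547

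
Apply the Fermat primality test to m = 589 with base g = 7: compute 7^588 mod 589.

343

7^1 ≡ 7 (mod 589)
7^2 ≡ 7^2 = 49 ≡ 49 (mod 589)
7^4 ≡ 49^2 = 2401 ≡ 45 (mod 589)
7^8 ≡ 45^2 = 2025 ≡ 258 (mod 589)
7^16 ≡ 258^2 = 66564 ≡ 7 (mod 589)
7^32 ≡ 7^2 = 49 ≡ 49 (mod 589)
7^64 ≡ 49^2 = 2401 ≡ 45 (mod 589)
7^128 ≡ 45^2 = 2025 ≡ 258 (mod 589)
7^256 ≡ 258^2 = 66564 ≡ 7 (mod 589)
7^512 ≡ 7^2 = 49 ≡ 49 (mod 589)
588 = 512 + 64 + 8 + 4 in binary powers of 2.
So 7^588 ≡ 49 · 45 · 258 · 45 ≡ 343 (mod 589).
Since 343 ≠ 1, base 7 is a Fermat witness: 589 is composite.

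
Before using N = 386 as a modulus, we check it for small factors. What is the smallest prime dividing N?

386 is even: 2 divides it.

2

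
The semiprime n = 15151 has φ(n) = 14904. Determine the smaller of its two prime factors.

109

φ(n) = (p−1)(q−1) = n − (p+q) + 1, so p + q = 15151 − 14904 + 1 = 248.
p and q are the roots of t² − 248t + 15151 = 0.
Discriminant: 248² − 4·15151 = 61504 − 60604 = 900; √900 = 30.
q = (248 − 30)/2 = 109, p = (248 + 30)/2 = 139.
Check: 109 · 139 = 15151.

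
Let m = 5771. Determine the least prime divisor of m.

5771 is odd.
Digit sum 20, not divisible by 3.
Ends in 1: not divisible by 5.
7: 5771 = 7·824 + 3
11: 5771 = 11·524 + 7
13: 5771 = 13·443 + 12
17: 5771 = 17·339 + 8
19: 5771 = 19·303 + 14
23: 5771 = 23·250 + 21
29: 5771 = 29·199

29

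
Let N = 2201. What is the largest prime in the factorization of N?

2201 = 31 · 71
71 is prime.
So 2201 = 31 · 71; the largest prime factor is 71.

71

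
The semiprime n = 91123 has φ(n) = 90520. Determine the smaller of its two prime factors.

φ(n) = (p−1)(q−1) = n − (p+q) + 1, so p + q = 91123 − 90520 + 1 = 604.
p and q are the roots of t² − 604t + 91123 = 0.
Discriminant: 604² − 4·91123 = 364816 − 364492 = 324; √324 = 18.
q = (604 − 18)/2 = 293, p = (604 + 18)/2 = 311.
Check: 293 · 311 = 91123.

293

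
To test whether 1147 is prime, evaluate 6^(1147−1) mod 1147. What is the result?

6^1 ≡ 6 (mod 1147)
6^2 ≡ 6^2 = 36 ≡ 36 (mod 1147)
6^4 ≡ 36^2 = 1296 ≡ 149 (mod 1147)
6^8 ≡ 149^2 = 22201 ≡ 408 (mod 1147)
6^16 ≡ 408^2 = 166464 ≡ 149 (mod 1147)
6^32 ≡ 149^2 = 22201 ≡ 408 (mod 1147)
6^64 ≡ 408^2 = 166464 ≡ 149 (mod 1147)
6^128 ≡ 149^2 = 22201 ≡ 408 (mod 1147)
6^256 ≡ 408^2 = 166464 ≡ 149 (mod 1147)
6^512 ≡ 149^2 = 22201 ≡ 408 (mod 1147)
6^1024 ≡ 408^2 = 166464 ≡ 149 (mod 1147)
1146 = 1024 + 64 + 32 + 16 + 8 + 2 in binary powers of 2.
So 6^1146 ≡ 149 · 149 · 408 · 149 · 408 · 36 ≡ 776 (mod 1147).
Since 776 ≠ 1, base 6 is a Fermat witness: 1147 is composite.

776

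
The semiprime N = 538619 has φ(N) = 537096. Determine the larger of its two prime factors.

967

φ(n) = (p−1)(q−1) = n − (p+q) + 1, so p + q = 538619 − 537096 + 1 = 1524.
p and q are the roots of t² − 1524t + 538619 = 0.
Discriminant: 1524² − 4·538619 = 2322576 − 2154476 = 168100; √168100 = 410.
q = (1524 − 410)/2 = 557, p = (1524 + 410)/2 = 967.
Check: 557 · 967 = 538619.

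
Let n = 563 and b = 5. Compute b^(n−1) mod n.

1

5^1 ≡ 5 (mod 563)
5^2 ≡ 5^2 = 25 ≡ 25 (mod 563)
5^4 ≡ 25^2 = 625 ≡ 62 (mod 563)
5^8 ≡ 62^2 = 3844 ≡ 466 (mod 563)
5^16 ≡ 466^2 = 217156 ≡ 401 (mod 563)
5^32 ≡ 401^2 = 160801 ≡ 346 (mod 563)
5^64 ≡ 346^2 = 119716 ≡ 360 (mod 563)
5^128 ≡ 360^2 = 129600 ≡ 110 (mod 563)
5^256 ≡ 110^2 = 12100 ≡ 277 (mod 563)
5^512 ≡ 277^2 = 76729 ≡ 161 (mod 563)
562 = 512 + 32 + 16 + 2 in binary powers of 2.
So 5^562 ≡ 161 · 346 · 401 · 25 ≡ 1 (mod 563).
Since the result is 1, base 5 gives no evidence that 563 is composite.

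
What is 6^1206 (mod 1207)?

535

6^1 ≡ 6 (mod 1207)
6^2 ≡ 6^2 = 36 ≡ 36 (mod 1207)
6^4 ≡ 36^2 = 1296 ≡ 89 (mod 1207)
6^8 ≡ 89^2 = 7921 ≡ 679 (mod 1207)
6^16 ≡ 679^2 = 461041 ≡ 1174 (mod 1207)
6^32 ≡ 1174^2 = 1378276 ≡ 1089 (mod 1207)
6^64 ≡ 1089^2 = 1185921 ≡ 647 (mod 1207)
6^128 ≡ 647^2 = 418609 ≡ 987 (mod 1207)
6^256 ≡ 987^2 = 974169 ≡ 120 (mod 1207)
6^512 ≡ 120^2 = 14400 ≡ 1123 (mod 1207)
6^1024 ≡ 1123^2 = 1261129 ≡ 1021 (mod 1207)
1206 = 1024 + 128 + 32 + 16 + 4 + 2 in binary powers of 2.
So 6^1206 ≡ 1021 · 987 · 1089 · 1174 · 89 · 36 ≡ 535 (mod 1207).
Since 535 ≠ 1, base 6 is a Fermat witness: 1207 is composite.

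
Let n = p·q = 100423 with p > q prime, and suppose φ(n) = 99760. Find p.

φ(n) = (p−1)(q−1) = n − (p+q) + 1, so p + q = 100423 − 99760 + 1 = 664.
p and q are the roots of t² − 664t + 100423 = 0.
Discriminant: 664² − 4·100423 = 440896 − 401692 = 39204; √39204 = 198.
q = (664 − 198)/2 = 233, p = (664 + 198)/2 = 431.
Check: 233 · 431 = 100423.

431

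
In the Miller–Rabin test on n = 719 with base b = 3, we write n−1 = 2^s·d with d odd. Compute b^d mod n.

719 − 1 = 718 = 2^1 · 359, so d = 359.
3^1 ≡ 3 (mod 719)
3^2 ≡ 3^2 = 9 ≡ 9 (mod 719)
3^4 ≡ 9^2 = 81 ≡ 81 (mod 719)
3^8 ≡ 81^2 = 6561 ≡ 90 (mod 719)
3^16 ≡ 90^2 = 8100 ≡ 191 (mod 719)
3^32 ≡ 191^2 = 36481 ≡ 531 (mod 719)
3^64 ≡ 531^2 = 281961 ≡ 113 (mod 719)
3^128 ≡ 113^2 = 12769 ≡ 546 (mod 719)
3^256 ≡ 546^2 = 298116 ≡ 450 (mod 719)
359 = 256 + 64 + 32 + 4 + 2 + 1 in binary powers of 2.
So 3^359 ≡ 450 · 113 · 531 · 81 · 9 · 3 ≡ 1 (mod 719).
Since 3^d ≡ 1 (mod 719), base 3 does not prove 719 composite.

1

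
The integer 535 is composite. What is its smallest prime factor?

5

535 is odd.
Digit sum 13, not divisible by 3.
Ends in 5: divisible by 5.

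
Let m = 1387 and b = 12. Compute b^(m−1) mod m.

875

12^1 ≡ 12 (mod 1387)
12^2 ≡ 12^2 = 144 ≡ 144 (mod 1387)
12^4 ≡ 144^2 = 20736 ≡ 1318 (mod 1387)
12^8 ≡ 1318^2 = 1737124 ≡ 600 (mod 1387)
12^16 ≡ 600^2 = 360000 ≡ 767 (mod 1387)
12^32 ≡ 767^2 = 588289 ≡ 201 (mod 1387)
12^64 ≡ 201^2 = 40401 ≡ 178 (mod 1387)
12^128 ≡ 178^2 = 31684 ≡ 1170 (mod 1387)
12^256 ≡ 1170^2 = 1368900 ≡ 1318 (mod 1387)
12^512 ≡ 1318^2 = 1737124 ≡ 600 (mod 1387)
12^1024 ≡ 600^2 = 360000 ≡ 767 (mod 1387)
1386 = 1024 + 256 + 64 + 32 + 8 + 2 in binary powers of 2.
So 12^1386 ≡ 767 · 1318 · 178 · 201 · 600 · 144 ≡ 875 (mod 1387).
Since 875 ≠ 1, base 12 is a Fermat witness: 1387 is composite.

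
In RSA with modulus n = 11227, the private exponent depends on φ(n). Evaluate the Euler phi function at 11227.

Factor: 11227 = 103 · 109.
φ(11227) = (103−1) · (109−1) = 102 · 108 = 11016.

11016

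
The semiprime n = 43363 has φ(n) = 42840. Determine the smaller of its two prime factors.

φ(n) = (p−1)(q−1) = n − (p+q) + 1, so p + q = 43363 − 42840 + 1 = 524.
p and q are the roots of t² − 524t + 43363 = 0.
Discriminant: 524² − 4·43363 = 274576 − 173452 = 101124; √101124 = 318.
q = (524 − 318)/2 = 103, p = (524 + 318)/2 = 421.
Check: 103 · 421 = 43363.

103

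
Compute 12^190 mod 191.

12^1 ≡ 12 (mod 191)
12^2 ≡ 12^2 = 144 ≡ 144 (mod 191)
12^4 ≡ 144^2 = 20736 ≡ 108 (mod 191)
12^8 ≡ 108^2 = 11664 ≡ 13 (mod 191)
12^16 ≡ 13^2 = 169 ≡ 169 (mod 191)
12^32 ≡ 169^2 = 28561 ≡ 102 (mod 191)
12^64 ≡ 102^2 = 10404 ≡ 90 (mod 191)
12^128 ≡ 90^2 = 8100 ≡ 78 (mod 191)
190 = 128 + 32 + 16 + 8 + 4 + 2 in binary powers of 2.
So 12^190 ≡ 78 · 102 · 169 · 13 · 108 · 144 ≡ 1 (mod 191).
Since the result is 1, base 12 gives no evidence that 191 is composite.

1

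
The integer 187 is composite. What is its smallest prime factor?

187 is odd.
Digit sum 16, not divisible by 3.
Ends in 7: not divisible by 5.
7: 187 = 7·26 + 5
11: 187 = 11·17

11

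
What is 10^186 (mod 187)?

155

10^1 ≡ 10 (mod 187)
10^2 ≡ 10^2 = 100 ≡ 100 (mod 187)
10^4 ≡ 100^2 = 10000 ≡ 89 (mod 187)
10^8 ≡ 89^2 = 7921 ≡ 67 (mod 187)
10^16 ≡ 67^2 = 4489 ≡ 1 (mod 187)
10^32 ≡ 1^2 = 1 ≡ 1 (mod 187)
10^64 ≡ 1^2 = 1 ≡ 1 (mod 187)
10^128 ≡ 1^2 = 1 ≡ 1 (mod 187)
186 = 128 + 32 + 16 + 8 + 2 in binary powers of 2.
So 10^186 ≡ 1 · 1 · 1 · 67 · 100 ≡ 155 (mod 187).
Since 155 ≠ 1, base 10 is a Fermat witness: 187 is composite.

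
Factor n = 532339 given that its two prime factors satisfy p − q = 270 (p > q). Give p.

Since p = q + 270, we have 532339 = q(q + 270), so q² + 270q − 532339 = 0.
Discriminant: 270² + 4·532339 = 72900 + 2129356 = 2202256; √2202256 = 1484.
q = (−270 + 1484)/2 = 607, and p = q + 270 = 877.
Check: 607 · 877 = 532339.

877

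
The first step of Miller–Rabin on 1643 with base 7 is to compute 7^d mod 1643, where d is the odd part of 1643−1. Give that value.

640

1643 − 1 = 1642 = 2^1 · 821, so d = 821.
7^1 ≡ 7 (mod 1643)
7^2 ≡ 7^2 = 49 ≡ 49 (mod 1643)
7^4 ≡ 49^2 = 2401 ≡ 758 (mod 1643)
7^8 ≡ 758^2 = 574564 ≡ 1157 (mod 1643)
7^16 ≡ 1157^2 = 1338649 ≡ 1247 (mod 1643)
7^32 ≡ 1247^2 = 1555009 ≡ 731 (mod 1643)
7^64 ≡ 731^2 = 534361 ≡ 386 (mod 1643)
7^128 ≡ 386^2 = 148996 ≡ 1126 (mod 1643)
7^256 ≡ 1126^2 = 1267876 ≡ 1123 (mod 1643)
7^512 ≡ 1123^2 = 1261129 ≡ 948 (mod 1643)
821 = 512 + 256 + 32 + 16 + 4 + 1 in binary powers of 2.
So 7^821 ≡ 948 · 1123 · 731 · 1247 · 758 · 7 ≡ 640 (mod 1643).
Squaring chain: 640; never reaches −1, so base 7 is a Miller–Rabin witness that 1643 is composite.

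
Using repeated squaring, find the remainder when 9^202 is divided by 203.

16

9^1 ≡ 9 (mod 203)
9^2 ≡ 9^2 = 81 ≡ 81 (mod 203)
9^4 ≡ 81^2 = 6561 ≡ 65 (mod 203)
9^8 ≡ 65^2 = 4225 ≡ 165 (mod 203)
9^16 ≡ 165^2 = 27225 ≡ 23 (mod 203)
9^32 ≡ 23^2 = 529 ≡ 123 (mod 203)
9^64 ≡ 123^2 = 15129 ≡ 107 (mod 203)
9^128 ≡ 107^2 = 11449 ≡ 81 (mod 203)
202 = 128 + 64 + 8 + 2 in binary powers of 2.
So 9^202 ≡ 81 · 107 · 165 · 81 ≡ 16 (mod 203).
Since 16 ≠ 1, base 9 is a Fermat witness: 203 is composite.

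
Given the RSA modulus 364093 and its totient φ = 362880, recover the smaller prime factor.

φ(n) = (p−1)(q−1) = n − (p+q) + 1, so p + q = 364093 − 362880 + 1 = 1214.
p and q are the roots of t² − 1214t + 364093 = 0.
Discriminant: 1214² − 4·364093 = 1473796 − 1456372 = 17424; √17424 = 132.
q = (1214 − 132)/2 = 541, p = (1214 + 132)/2 = 673.
Check: 541 · 673 = 364093.

541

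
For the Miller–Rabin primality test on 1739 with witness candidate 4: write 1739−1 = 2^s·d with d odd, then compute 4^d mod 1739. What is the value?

1739 − 1 = 1738 = 2^1 · 869, so d = 869.
4^1 ≡ 4 (mod 1739)
4^2 ≡ 4^2 = 16 ≡ 16 (mod 1739)
4^4 ≡ 16^2 = 256 ≡ 256 (mod 1739)
4^8 ≡ 256^2 = 65536 ≡ 1193 (mod 1739)
4^16 ≡ 1193^2 = 1423249 ≡ 747 (mod 1739)
4^32 ≡ 747^2 = 558009 ≡ 1529 (mod 1739)
4^64 ≡ 1529^2 = 2337841 ≡ 625 (mod 1739)
4^128 ≡ 625^2 = 390625 ≡ 1089 (mod 1739)
4^256 ≡ 1089^2 = 1185921 ≡ 1662 (mod 1739)
4^512 ≡ 1662^2 = 2762244 ≡ 712 (mod 1739)
869 = 512 + 256 + 64 + 32 + 4 + 1 in binary powers of 2.
So 4^869 ≡ 712 · 1662 · 625 · 1529 · 256 · 4 ≡ 1283 (mod 1739).
Squaring chain: 1283; never reaches −1, so base 4 is a Miller–Rabin witness that 1739 is composite.

1283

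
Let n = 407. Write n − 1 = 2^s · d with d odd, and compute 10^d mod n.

407 − 1 = 406 = 2^1 · 203, so d = 203.
10^1 ≡ 10 (mod 407)
10^2 ≡ 10^2 = 100 ≡ 100 (mod 407)
10^4 ≡ 100^2 = 10000 ≡ 232 (mod 407)
10^8 ≡ 232^2 = 53824 ≡ 100 (mod 407)
10^16 ≡ 100^2 = 10000 ≡ 232 (mod 407)
10^32 ≡ 232^2 = 53824 ≡ 100 (mod 407)
10^64 ≡ 100^2 = 10000 ≡ 232 (mod 407)
10^128 ≡ 232^2 = 53824 ≡ 100 (mod 407)
203 = 128 + 64 + 8 + 2 + 1 in binary powers of 2.
So 10^203 ≡ 100 · 232 · 100 · 100 · 10 ≡ 285 (mod 407).
Squaring chain: 285; never reaches −1, so base 10 is a Miller–Rabin witness that 407 is composite.

285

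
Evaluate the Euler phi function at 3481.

3422

Factor: 3481 = 59^2.
φ(3481) = 59^1·(59−1) = 3422.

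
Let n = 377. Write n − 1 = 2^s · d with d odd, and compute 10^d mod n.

108

377 − 1 = 376 = 2^3 · 47, so d = 47.
10^1 ≡ 10 (mod 377)
10^2 ≡ 10^2 = 100 ≡ 100 (mod 377)
10^4 ≡ 100^2 = 10000 ≡ 198 (mod 377)
10^8 ≡ 198^2 = 39204 ≡ 373 (mod 377)
10^16 ≡ 373^2 = 139129 ≡ 16 (mod 377)
10^32 ≡ 16^2 = 256 ≡ 256 (mod 377)
47 = 32 + 8 + 4 + 2 + 1 in binary powers of 2.
So 10^47 ≡ 256 · 373 · 198 · 100 · 10 ≡ 108 (mod 377).
Squaring chain: 108 → 354 → 152; never reaches −1, so base 10 is a Miller–Rabin witness that 377 is composite.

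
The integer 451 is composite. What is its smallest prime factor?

451 is odd.
Digit sum 10, not divisible by 3.
Ends in 1: not divisible by 5.
7: 451 = 7·64 + 3
11: 451 = 11·41

11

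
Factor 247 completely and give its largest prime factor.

247 = 13 · 19
19 is prime.
So 247 = 13 · 19; the largest prime factor is 19.

19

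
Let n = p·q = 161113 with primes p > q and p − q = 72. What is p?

Since p = q + 72, we have 161113 = q(q + 72), so q² + 72q − 161113 = 0.
Discriminant: 72² + 4·161113 = 5184 + 644452 = 649636; √649636 = 806.
q = (−72 + 806)/2 = 367, and p = q + 72 = 439.
Check: 367 · 439 = 161113.

439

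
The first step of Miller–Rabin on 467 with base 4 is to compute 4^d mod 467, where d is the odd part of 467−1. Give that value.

467 − 1 = 466 = 2^1 · 233, so d = 233.
4^1 ≡ 4 (mod 467)
4^2 ≡ 4^2 = 16 ≡ 16 (mod 467)
4^4 ≡ 16^2 = 256 ≡ 256 (mod 467)
4^8 ≡ 256^2 = 65536 ≡ 156 (mod 467)
4^16 ≡ 156^2 = 24336 ≡ 52 (mod 467)
4^32 ≡ 52^2 = 2704 ≡ 369 (mod 467)
4^64 ≡ 369^2 = 136161 ≡ 264 (mod 467)
4^128 ≡ 264^2 = 69696 ≡ 113 (mod 467)
233 = 128 + 64 + 32 + 8 + 1 in binary powers of 2.
So 4^233 ≡ 113 · 264 · 369 · 156 · 4 ≡ 1 (mod 467).
Since 4^d ≡ 1 (mod 467), base 4 does not prove 467 composite.

1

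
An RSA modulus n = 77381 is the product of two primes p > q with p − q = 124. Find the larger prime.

Since p = q + 124, we have 77381 = q(q + 124), so q² + 124q − 77381 = 0.
Discriminant: 124² + 4·77381 = 15376 + 309524 = 324900; √324900 = 570.
q = (−124 + 570)/2 = 223, and p = q + 124 = 347.
Check: 223 · 347 = 77381.

347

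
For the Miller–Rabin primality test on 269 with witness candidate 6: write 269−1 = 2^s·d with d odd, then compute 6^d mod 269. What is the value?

269 − 1 = 268 = 2^2 · 67, so d = 67.
6^1 ≡ 6 (mod 269)
6^2 ≡ 6^2 = 36 ≡ 36 (mod 269)
6^4 ≡ 36^2 = 1296 ≡ 220 (mod 269)
6^8 ≡ 220^2 = 48400 ≡ 249 (mod 269)
6^16 ≡ 249^2 = 62001 ≡ 131 (mod 269)
6^32 ≡ 131^2 = 17161 ≡ 214 (mod 269)
6^64 ≡ 214^2 = 45796 ≡ 66 (mod 269)
67 = 64 + 2 + 1 in binary powers of 2.
So 6^67 ≡ 66 · 36 · 6 ≡ 268 (mod 269).
Since 6^d ≡ 268 (mod 269), base 6 does not prove 269 composite.

268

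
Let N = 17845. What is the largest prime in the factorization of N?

17845 = 5 · 3569
3569 = 43 · 83
83 is prime.
So 17845 = 5 · 43 · 83; the largest prime factor is 83.

83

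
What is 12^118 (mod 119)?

12^1 ≡ 12 (mod 119)
12^2 ≡ 12^2 = 144 ≡ 25 (mod 119)
12^4 ≡ 25^2 = 625 ≡ 30 (mod 119)
12^8 ≡ 30^2 = 900 ≡ 67 (mod 119)
12^16 ≡ 67^2 = 4489 ≡ 86 (mod 119)
12^32 ≡ 86^2 = 7396 ≡ 18 (mod 119)
12^64 ≡ 18^2 = 324 ≡ 86 (mod 119)
118 = 64 + 32 + 16 + 4 + 2 in binary powers of 2.
So 12^118 ≡ 86 · 18 · 86 · 30 · 25 ≡ 2 (mod 119).
Since 2 ≠ 1, base 12 is a Fermat witness: 119 is composite.

2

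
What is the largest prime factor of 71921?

59

71921 = 23 · 3127
3127 = 53 · 59
59 is prime.
So 71921 = 23 · 53 · 59; the largest prime factor is 59.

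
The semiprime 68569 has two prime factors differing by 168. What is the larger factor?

Since p = q + 168, we have 68569 = q(q + 168), so q² + 168q − 68569 = 0.
Discriminant: 168² + 4·68569 = 28224 + 274276 = 302500; √302500 = 550.
q = (−168 + 550)/2 = 191, and p = q + 168 = 359.
Check: 191 · 359 = 68569.

359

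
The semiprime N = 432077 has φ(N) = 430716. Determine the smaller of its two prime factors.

503

φ(n) = (p−1)(q−1) = n − (p+q) + 1, so p + q = 432077 − 430716 + 1 = 1362.
p and q are the roots of t² − 1362t + 432077 = 0.
Discriminant: 1362² − 4·432077 = 1855044 − 1728308 = 126736; √126736 = 356.
q = (1362 − 356)/2 = 503, p = (1362 + 356)/2 = 859.
Check: 503 · 859 = 432077.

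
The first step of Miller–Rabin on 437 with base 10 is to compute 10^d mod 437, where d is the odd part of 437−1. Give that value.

437 − 1 = 436 = 2^2 · 109, so d = 109.
10^1 ≡ 10 (mod 437)
10^2 ≡ 10^2 = 100 ≡ 100 (mod 437)
10^4 ≡ 100^2 = 10000 ≡ 386 (mod 437)
10^8 ≡ 386^2 = 148996 ≡ 416 (mod 437)
10^16 ≡ 416^2 = 173056 ≡ 4 (mod 437)
10^32 ≡ 4^2 = 16 ≡ 16 (mod 437)
10^64 ≡ 16^2 = 256 ≡ 256 (mod 437)
109 = 64 + 32 + 8 + 4 + 1 in binary powers of 2.
So 10^109 ≡ 256 · 16 · 416 · 386 · 10 ≡ 352 (mod 437).
Squaring chain: 352 → 233; never reaches −1, so base 10 is a Miller–Rabin witness that 437 is composite.

352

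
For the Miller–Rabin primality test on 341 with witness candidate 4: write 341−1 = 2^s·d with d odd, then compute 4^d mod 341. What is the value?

1

341 − 1 = 340 = 2^2 · 85, so d = 85.
4^1 ≡ 4 (mod 341)
4^2 ≡ 4^2 = 16 ≡ 16 (mod 341)
4^4 ≡ 16^2 = 256 ≡ 256 (mod 341)
4^8 ≡ 256^2 = 65536 ≡ 64 (mod 341)
4^16 ≡ 64^2 = 4096 ≡ 4 (mod 341)
4^32 ≡ 4^2 = 16 ≡ 16 (mod 341)
4^64 ≡ 16^2 = 256 ≡ 256 (mod 341)
85 = 64 + 16 + 4 + 1 in binary powers of 2.
So 4^85 ≡ 256 · 4 · 256 · 4 ≡ 1 (mod 341).
Since 4^d ≡ 1 (mod 341), base 4 does not prove 341 composite.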